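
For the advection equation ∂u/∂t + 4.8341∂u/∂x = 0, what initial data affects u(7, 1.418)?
A single point: x = 0.1452462. The characteristic through (7, 1.418) is x - 4.8341t = const, so x = 7 - 4.8341·1.418 = 0.1452462.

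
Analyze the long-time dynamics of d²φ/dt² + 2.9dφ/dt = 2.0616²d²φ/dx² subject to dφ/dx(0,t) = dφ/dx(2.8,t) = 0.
Long-time behavior: φ → constant (steady state). Damping (γ=2.9) dissipates the nonconstant modes; with Neumann BCs the spatial average obeys M''+γM'=0 and tends to a finite limit.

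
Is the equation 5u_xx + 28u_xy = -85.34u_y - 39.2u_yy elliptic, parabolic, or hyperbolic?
Rewriting in standard form: 5u_xx + 28u_xy + 39.2u_yy + 85.34u_y = 0. Computing B² - 4AC with A = 5, B = 28, C = 39.2: discriminant = 0 (zero). Answer: parabolic.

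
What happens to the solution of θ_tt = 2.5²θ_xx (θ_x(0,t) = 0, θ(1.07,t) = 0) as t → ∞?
θ oscillates (no decay). Energy is conserved; the solution oscillates indefinitely as standing waves.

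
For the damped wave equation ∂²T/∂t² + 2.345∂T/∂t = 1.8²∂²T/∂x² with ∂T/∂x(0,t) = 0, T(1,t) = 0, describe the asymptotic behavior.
T → 0. Damping (γ=2.345) dissipates energy; oscillations decay exponentially.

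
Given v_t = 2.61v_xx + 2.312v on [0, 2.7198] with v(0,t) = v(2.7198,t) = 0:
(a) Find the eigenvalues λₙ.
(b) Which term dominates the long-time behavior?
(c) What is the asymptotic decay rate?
Eigenvalues: λₙ = 2.61n²π²/2.7198² - 2.312.
First three modes:
  n=1: λ₁ = 2.61π²/2.7198² - 2.312 ≈ 1.17
  n=2: λ₂ = 10.44π²/2.7198² - 2.312 ≈ 11.617
  n=3: λ₃ = 23.49π²/2.7198² - 2.312 ≈ 29.029
Since 2.61π²/2.7198² ≈ 3.482 > 2.312, all λₙ > 0.
The n=1 mode decays slowest → dominates as t → ∞.
Asymptotic: v ~ c₁ sin(πx/2.7198) e^{-λ₁t} with decay rate λ₁ ≈ 1.17.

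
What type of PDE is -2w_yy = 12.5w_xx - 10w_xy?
Rewriting in standard form: -12.5w_xx + 10w_xy - 2w_yy = 0. With A = -12.5, B = 10, C = -2, the discriminant is 0. This is a parabolic PDE.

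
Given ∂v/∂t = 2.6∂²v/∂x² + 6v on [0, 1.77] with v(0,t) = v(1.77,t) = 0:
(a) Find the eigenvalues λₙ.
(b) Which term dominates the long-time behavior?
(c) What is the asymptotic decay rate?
Eigenvalues: λₙ = 2.6n²π²/1.77² - 6.
First three modes:
  n=1: λ₁ = 2.6π²/1.77² - 6 ≈ 2.191
  n=2: λ₂ = 10.4π²/1.77² - 6 ≈ 26.763
  n=3: λ₃ = 23.4π²/1.77² - 6 ≈ 67.717
Since 2.6π²/1.77² ≈ 8.191 > 6, all λₙ > 0.
The n=1 mode decays slowest → dominates as t → ∞.
Asymptotic: v ~ c₁ sin(πx/1.77) e^{-λ₁t} with decay rate λ₁ ≈ 2.191.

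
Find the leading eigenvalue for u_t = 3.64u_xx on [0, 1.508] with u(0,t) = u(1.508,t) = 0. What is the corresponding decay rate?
Eigenvalues: λₙ = 3.64n²π²/1.508².
First three modes:
  n=1: λ₁ = 3.64π²/1.508² ≈ 15.798
  n=2: λ₂ = 14.56π²/1.508² ≈ 63.191 (4× faster decay)
  n=3: λ₃ = 32.76π²/1.508² ≈ 142.181 (9× faster decay)
As t → ∞, higher modes decay exponentially faster. The n=1 mode dominates: u ~ c₁ sin(πx/1.508) e^{-λ₁t}.
Decay rate: λ₁ = 3.64π²/1.508² ≈ 15.798.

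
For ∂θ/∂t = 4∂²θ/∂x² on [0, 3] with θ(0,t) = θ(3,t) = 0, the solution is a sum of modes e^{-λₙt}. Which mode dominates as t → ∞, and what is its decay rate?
Eigenvalues: λₙ = 4n²π²/3².
First three modes:
  n=1: λ₁ = 4π²/3² ≈ 4.386
  n=2: λ₂ = 16π²/3² ≈ 17.546 (4× faster decay)
  n=3: λ₃ = 36π²/3² ≈ 39.478 (9× faster decay)
As t → ∞, higher modes decay exponentially faster. The n=1 mode dominates: θ ~ c₁ sin(πx/3) e^{-λ₁t}.
Decay rate: λ₁ = 4π²/3² ≈ 4.386.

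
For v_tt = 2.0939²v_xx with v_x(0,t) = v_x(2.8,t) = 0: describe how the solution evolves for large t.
v oscillates about a mean that drifts linearly in t (generically unbounded; no decay). There is no damping, so the nonconstant modes persist as standing waves (energy conserved, no decay). But with Neumann conditions at both ends the constant mode has eigenvalue 0: the spatial mean M(t) of v satisfies M'' = 0, so M(t) = M(0) + M'(0)·t. Unless the initial velocity has zero mean (∫v_t(x,0)dx = 0), the solution grows linearly in t (unbounded, though not exponentially); if it does have zero mean, the solution stays bounded and simply oscillates.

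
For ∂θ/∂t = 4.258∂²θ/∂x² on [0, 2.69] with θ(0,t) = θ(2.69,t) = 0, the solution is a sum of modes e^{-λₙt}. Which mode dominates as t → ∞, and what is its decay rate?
Eigenvalues: λₙ = 4.258n²π²/2.69².
First three modes:
  n=1: λ₁ = 4.258π²/2.69² ≈ 5.808
  n=2: λ₂ = 17.032π²/2.69² ≈ 23.231 (4× faster decay)
  n=3: λ₃ = 38.322π²/2.69² ≈ 52.269 (9× faster decay)
As t → ∞, higher modes decay exponentially faster. The n=1 mode dominates: θ ~ c₁ sin(πx/2.69) e^{-λ₁t}.
Decay rate: λ₁ = 4.258π²/2.69² ≈ 5.808.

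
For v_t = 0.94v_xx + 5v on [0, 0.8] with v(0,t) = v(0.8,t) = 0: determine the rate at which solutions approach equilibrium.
Eigenvalues: λₙ = 0.94n²π²/0.8² - 5.
First three modes:
  n=1: λ₁ = 0.94π²/0.8² - 5 ≈ 9.496
  n=2: λ₂ = 3.76π²/0.8² - 5 ≈ 52.984
  n=3: λ₃ = 8.46π²/0.8² - 5 ≈ 125.464
Since 0.94π²/0.8² ≈ 14.496 > 5, all λₙ > 0.
The n=1 mode decays slowest → dominates as t → ∞.
Asymptotic: v ~ c₁ sin(πx/0.8) e^{-λ₁t} with decay rate λ₁ ≈ 9.496.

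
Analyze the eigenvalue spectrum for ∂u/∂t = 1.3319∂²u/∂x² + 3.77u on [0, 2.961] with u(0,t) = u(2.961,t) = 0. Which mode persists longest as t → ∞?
Eigenvalues: λₙ = 1.3319n²π²/2.961² - 3.77.
First three modes:
  n=1: λ₁ = 1.3319π²/2.961² - 3.77 ≈ -2.271
  n=2: λ₂ = 5.3276π²/2.961² - 3.77 ≈ 2.227
  n=3: λ₃ = 11.9871π²/2.961² - 3.77 ≈ 9.724
Since 1.3319π²/2.961² ≈ 1.499 < 3.77, λ₁ < 0.
The n=1 mode grows fastest (−λₙ is largest for n=1) → dominates.
Asymptotic: u ~ c₁ sin(πx/2.961) e^{2.271t} (exponential growth at rate −λ₁ ≈ 2.271).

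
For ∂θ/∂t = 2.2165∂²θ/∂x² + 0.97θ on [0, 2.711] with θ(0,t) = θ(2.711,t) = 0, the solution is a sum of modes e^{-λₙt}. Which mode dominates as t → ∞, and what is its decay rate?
Eigenvalues: λₙ = 2.2165n²π²/2.711² - 0.97.
First three modes:
  n=1: λ₁ = 2.2165π²/2.711² - 0.97 ≈ 2.007
  n=2: λ₂ = 8.866π²/2.711² - 0.97 ≈ 10.936
  n=3: λ₃ = 19.9485π²/2.711² - 0.97 ≈ 25.819
Since 2.2165π²/2.711² ≈ 2.977 > 0.97, all λₙ > 0.
The n=1 mode decays slowest → dominates as t → ∞.
Asymptotic: θ ~ c₁ sin(πx/2.711) e^{-λ₁t} with decay rate λ₁ ≈ 2.007.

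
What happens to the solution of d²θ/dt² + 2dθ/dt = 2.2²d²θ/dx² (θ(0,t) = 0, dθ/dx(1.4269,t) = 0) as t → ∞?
θ → 0. Damping (γ=2) dissipates energy; oscillations decay exponentially.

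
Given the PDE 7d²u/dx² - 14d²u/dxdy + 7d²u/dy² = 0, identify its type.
The second-order coefficients are A = 7, B = -14, C = 7. Since B² - 4AC = 0 = 0, this is a parabolic PDE.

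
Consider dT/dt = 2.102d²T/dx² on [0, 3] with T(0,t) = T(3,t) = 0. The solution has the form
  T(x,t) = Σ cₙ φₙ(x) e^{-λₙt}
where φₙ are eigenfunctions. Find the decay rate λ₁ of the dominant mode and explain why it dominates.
Eigenvalues: λₙ = 2.102n²π²/3².
First three modes:
  n=1: λ₁ = 2.102π²/3² ≈ 2.305
  n=2: λ₂ = 8.408π²/3² ≈ 9.22 (4× faster decay)
  n=3: λ₃ = 18.918π²/3² ≈ 20.746 (9× faster decay)
As t → ∞, higher modes decay exponentially faster. The n=1 mode dominates: T ~ c₁ sin(πx/3) e^{-λ₁t}.
Decay rate: λ₁ = 2.102π²/3² ≈ 2.305.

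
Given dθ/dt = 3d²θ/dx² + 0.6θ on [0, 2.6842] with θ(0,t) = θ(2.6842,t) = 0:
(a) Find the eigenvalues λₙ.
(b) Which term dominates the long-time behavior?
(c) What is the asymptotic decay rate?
Eigenvalues: λₙ = 3n²π²/2.6842² - 0.6.
First three modes:
  n=1: λ₁ = 3π²/2.6842² - 0.6 ≈ 3.51
  n=2: λ₂ = 12π²/2.6842² - 0.6 ≈ 15.838
  n=3: λ₃ = 27π²/2.6842² - 0.6 ≈ 36.386
Since 3π²/2.6842² ≈ 4.11 > 0.6, all λₙ > 0.
The n=1 mode decays slowest → dominates as t → ∞.
Asymptotic: θ ~ c₁ sin(πx/2.6842) e^{-λ₁t} with decay rate λ₁ ≈ 3.51.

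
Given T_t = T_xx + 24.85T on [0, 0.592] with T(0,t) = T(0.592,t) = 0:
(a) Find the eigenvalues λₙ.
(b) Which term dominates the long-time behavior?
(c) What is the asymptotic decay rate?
Eigenvalues: λₙ = n²π²/0.592² - 24.85.
First three modes:
  n=1: λ₁ = π²/0.592² - 24.85 ≈ 3.312
  n=2: λ₂ = 4π²/0.592² - 24.85 ≈ 87.796
  n=3: λ₃ = 9π²/0.592² - 24.85 ≈ 228.604
Since π²/0.592² ≈ 28.162 > 24.85, all λₙ > 0.
The n=1 mode decays slowest → dominates as t → ∞.
Asymptotic: T ~ c₁ sin(πx/0.592) e^{-λ₁t} with decay rate λ₁ ≈ 3.312.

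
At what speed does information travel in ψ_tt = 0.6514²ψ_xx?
Speed = 0.6514. Information travels along characteristics x = x₀ ± 0.6514t.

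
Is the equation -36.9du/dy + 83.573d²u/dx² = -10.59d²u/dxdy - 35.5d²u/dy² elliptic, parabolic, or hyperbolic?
Rewriting in standard form: 83.573d²u/dx² + 10.59d²u/dxdy + 35.5d²u/dy² - 36.9du/dy = 0. Computing B² - 4AC with A = 83.573, B = 10.59, C = 35.5: discriminant = -11755.2179 (negative). Answer: elliptic.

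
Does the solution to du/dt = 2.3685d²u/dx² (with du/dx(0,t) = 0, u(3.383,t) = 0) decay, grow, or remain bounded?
u → 0. Heat escapes through the Dirichlet boundary.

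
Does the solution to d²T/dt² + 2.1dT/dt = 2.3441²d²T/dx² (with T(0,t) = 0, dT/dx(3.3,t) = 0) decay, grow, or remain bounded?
T → 0. Damping (γ=2.1) dissipates energy; oscillations decay exponentially.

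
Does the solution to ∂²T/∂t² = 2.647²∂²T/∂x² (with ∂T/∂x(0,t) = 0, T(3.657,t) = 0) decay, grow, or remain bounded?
T oscillates (no decay). Energy is conserved; the solution oscillates indefinitely as standing waves.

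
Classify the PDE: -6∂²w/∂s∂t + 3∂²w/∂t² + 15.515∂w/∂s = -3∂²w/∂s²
Rewriting in standard form: 3∂²w/∂s² - 6∂²w/∂s∂t + 3∂²w/∂t² + 15.515∂w/∂s = 0. A = 3, B = -6, C = 3. Discriminant B² - 4AC = 0. Since 0 = 0, parabolic.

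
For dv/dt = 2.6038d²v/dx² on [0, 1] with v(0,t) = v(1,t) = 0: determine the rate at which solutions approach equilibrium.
Eigenvalues: λₙ = 2.6038n²π².
First three modes:
  n=1: λ₁ = 2.6038π² ≈ 25.698
  n=2: λ₂ = 10.4152π² ≈ 102.794 (4× faster decay)
  n=3: λ₃ = 23.4342π² ≈ 231.286 (9× faster decay)
As t → ∞, higher modes decay exponentially faster. The n=1 mode dominates: v ~ c₁ sin(πx) e^{-λ₁t}.
Decay rate: λ₁ = 2.6038π² ≈ 25.698.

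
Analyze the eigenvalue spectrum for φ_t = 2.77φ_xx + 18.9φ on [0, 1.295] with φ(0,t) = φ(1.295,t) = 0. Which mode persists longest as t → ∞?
Eigenvalues: λₙ = 2.77n²π²/1.295² - 18.9.
First three modes:
  n=1: λ₁ = 2.77π²/1.295² - 18.9 ≈ -2.598
  n=2: λ₂ = 11.08π²/1.295² - 18.9 ≈ 46.308
  n=3: λ₃ = 24.93π²/1.295² - 18.9 ≈ 127.818
Since 2.77π²/1.295² ≈ 16.302 < 18.9, λ₁ < 0.
The n=1 mode grows fastest (−λₙ is largest for n=1) → dominates.
Asymptotic: φ ~ c₁ sin(πx/1.295) e^{2.598t} (exponential growth at rate −λ₁ ≈ 2.598).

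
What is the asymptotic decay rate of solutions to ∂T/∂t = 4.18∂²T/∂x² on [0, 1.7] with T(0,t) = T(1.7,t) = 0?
Eigenvalues: λₙ = 4.18n²π²/1.7².
First three modes:
  n=1: λ₁ = 4.18π²/1.7² ≈ 14.275
  n=2: λ₂ = 16.72π²/1.7² ≈ 57.1 (4× faster decay)
  n=3: λ₃ = 37.62π²/1.7² ≈ 128.476 (9× faster decay)
As t → ∞, higher modes decay exponentially faster. The n=1 mode dominates: T ~ c₁ sin(πx/1.7) e^{-λ₁t}.
Decay rate: λ₁ = 4.18π²/1.7² ≈ 14.275.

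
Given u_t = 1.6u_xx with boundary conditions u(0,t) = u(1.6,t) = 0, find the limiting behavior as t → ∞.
u → 0. Heat diffuses out through both boundaries.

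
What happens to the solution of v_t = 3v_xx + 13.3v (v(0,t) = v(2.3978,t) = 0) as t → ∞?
v grows unboundedly. Reaction dominates diffusion (r=13.3 > κπ²/L²≈5.15); solution grows exponentially.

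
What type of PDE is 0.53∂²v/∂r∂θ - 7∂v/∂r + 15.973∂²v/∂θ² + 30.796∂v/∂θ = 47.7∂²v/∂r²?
Rewriting in standard form: -47.7∂²v/∂r² + 0.53∂²v/∂r∂θ + 15.973∂²v/∂θ² - 7∂v/∂r + 30.796∂v/∂θ = 0. With A = -47.7, B = 0.53, C = 15.973, the discriminant is 3047.9293. This is a hyperbolic PDE.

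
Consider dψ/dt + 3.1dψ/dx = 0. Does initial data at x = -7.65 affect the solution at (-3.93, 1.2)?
Yes. The characteristic through (-3.93, 1.2) passes through x = -7.65.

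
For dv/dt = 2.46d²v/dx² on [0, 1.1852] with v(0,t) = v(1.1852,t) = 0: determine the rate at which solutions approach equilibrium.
Eigenvalues: λₙ = 2.46n²π²/1.1852².
First three modes:
  n=1: λ₁ = 2.46π²/1.1852² ≈ 17.284
  n=2: λ₂ = 9.84π²/1.1852² ≈ 69.137 (4× faster decay)
  n=3: λ₃ = 22.14π²/1.1852² ≈ 155.559 (9× faster decay)
As t → ∞, higher modes decay exponentially faster. The n=1 mode dominates: v ~ c₁ sin(πx/1.1852) e^{-λ₁t}.
Decay rate: λ₁ = 2.46π²/1.1852² ≈ 17.284.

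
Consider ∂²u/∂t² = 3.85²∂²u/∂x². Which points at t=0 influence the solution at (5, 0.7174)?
Domain of dependence: [2.23801, 7.76199]. Signals travel at speed 3.85, so data within |x - 5| ≤ 3.85·0.7174 = 2.76199 can reach the point.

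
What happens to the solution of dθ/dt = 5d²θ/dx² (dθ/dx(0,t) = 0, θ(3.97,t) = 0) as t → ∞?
θ → 0. Heat escapes through the Dirichlet boundary.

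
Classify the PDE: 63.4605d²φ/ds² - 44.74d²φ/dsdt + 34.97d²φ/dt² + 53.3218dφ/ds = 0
A = 63.4605, B = -44.74, C = 34.97. Discriminant B² - 4AC = -6875.18714. Since -6875.18714 < 0, elliptic.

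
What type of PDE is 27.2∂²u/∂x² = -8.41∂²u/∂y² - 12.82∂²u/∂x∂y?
Rewriting in standard form: 27.2∂²u/∂x² + 12.82∂²u/∂x∂y + 8.41∂²u/∂y² = 0. With A = 27.2, B = 12.82, C = 8.41, the discriminant is -750.6556. This is an elliptic PDE.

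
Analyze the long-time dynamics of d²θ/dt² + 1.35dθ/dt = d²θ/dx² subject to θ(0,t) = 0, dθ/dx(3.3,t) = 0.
Long-time behavior: θ → 0. Damping (γ=1.35) dissipates energy; oscillations decay exponentially.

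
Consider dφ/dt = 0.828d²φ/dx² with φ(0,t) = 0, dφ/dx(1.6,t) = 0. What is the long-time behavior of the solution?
As t → ∞, φ → 0. Heat escapes through the Dirichlet boundary.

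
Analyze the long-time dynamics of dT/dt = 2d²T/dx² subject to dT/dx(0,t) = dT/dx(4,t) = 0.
Long-time behavior: T → constant (steady state). Heat is conserved (no flux at boundaries); solution approaches the spatial average.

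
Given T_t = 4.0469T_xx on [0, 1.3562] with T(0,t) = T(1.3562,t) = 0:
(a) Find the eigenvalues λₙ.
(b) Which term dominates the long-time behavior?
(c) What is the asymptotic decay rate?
Eigenvalues: λₙ = 4.0469n²π²/1.3562².
First three modes:
  n=1: λ₁ = 4.0469π²/1.3562² ≈ 21.716
  n=2: λ₂ = 16.1876π²/1.3562² ≈ 86.863 (4× faster decay)
  n=3: λ₃ = 36.4221π²/1.3562² ≈ 195.442 (9× faster decay)
As t → ∞, higher modes decay exponentially faster. The n=1 mode dominates: T ~ c₁ sin(πx/1.3562) e^{-λ₁t}.
Decay rate: λ₁ = 4.0469π²/1.3562² ≈ 21.716.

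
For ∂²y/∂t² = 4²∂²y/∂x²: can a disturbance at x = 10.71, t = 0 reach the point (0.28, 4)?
Yes. The domain of dependence is [-15.72, 16.28], and 10.71 ∈ [-15.72, 16.28].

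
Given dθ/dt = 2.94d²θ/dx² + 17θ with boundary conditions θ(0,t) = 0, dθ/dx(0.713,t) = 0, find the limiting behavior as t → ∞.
θ grows unboundedly. Reaction dominates diffusion (r=17 > κπ²/(4L²)≈14.27); solution grows exponentially.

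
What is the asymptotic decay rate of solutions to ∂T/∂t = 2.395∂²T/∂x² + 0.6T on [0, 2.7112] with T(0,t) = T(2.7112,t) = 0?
Eigenvalues: λₙ = 2.395n²π²/2.7112² - 0.6.
First three modes:
  n=1: λ₁ = 2.395π²/2.7112² - 0.6 ≈ 2.616
  n=2: λ₂ = 9.58π²/2.7112² - 0.6 ≈ 12.263
  n=3: λ₃ = 21.555π²/2.7112² - 0.6 ≈ 28.342
Since 2.395π²/2.7112² ≈ 3.216 > 0.6, all λₙ > 0.
The n=1 mode decays slowest → dominates as t → ∞.
Asymptotic: T ~ c₁ sin(πx/2.7112) e^{-λ₁t} with decay rate λ₁ ≈ 2.616.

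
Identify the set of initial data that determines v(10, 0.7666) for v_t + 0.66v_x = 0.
A single point: x = 9.494044. The characteristic through (10, 0.7666) is x - 0.66t = const, so x = 10 - 0.66·0.7666 = 9.494044.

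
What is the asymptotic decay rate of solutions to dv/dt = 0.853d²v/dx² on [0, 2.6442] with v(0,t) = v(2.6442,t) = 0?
Eigenvalues: λₙ = 0.853n²π²/2.6442².
First three modes:
  n=1: λ₁ = 0.853π²/2.6442² ≈ 1.204
  n=2: λ₂ = 3.412π²/2.6442² ≈ 4.816 (4× faster decay)
  n=3: λ₃ = 7.677π²/2.6442² ≈ 10.837 (9× faster decay)
As t → ∞, higher modes decay exponentially faster. The n=1 mode dominates: v ~ c₁ sin(πx/2.6442) e^{-λ₁t}.
Decay rate: λ₁ = 0.853π²/2.6442² ≈ 1.204.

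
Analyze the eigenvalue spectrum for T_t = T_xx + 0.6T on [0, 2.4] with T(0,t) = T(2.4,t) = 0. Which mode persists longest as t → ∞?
Eigenvalues: λₙ = n²π²/2.4² - 0.6.
First three modes:
  n=1: λ₁ = π²/2.4² - 0.6 ≈ 1.113
  n=2: λ₂ = 4π²/2.4² - 0.6 ≈ 6.254
  n=3: λ₃ = 9π²/2.4² - 0.6 ≈ 14.821
Since π²/2.4² ≈ 1.713 > 0.6, all λₙ > 0.
The n=1 mode decays slowest → dominates as t → ∞.
Asymptotic: T ~ c₁ sin(πx/2.4) e^{-λ₁t} with decay rate λ₁ ≈ 1.113.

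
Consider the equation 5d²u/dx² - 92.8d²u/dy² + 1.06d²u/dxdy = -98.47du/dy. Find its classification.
Rewriting in standard form: 5d²u/dx² + 1.06d²u/dxdy - 92.8d²u/dy² + 98.47du/dy = 0. Hyperbolic. (A = 5, B = 1.06, C = -92.8 gives B² - 4AC = 1857.1236.)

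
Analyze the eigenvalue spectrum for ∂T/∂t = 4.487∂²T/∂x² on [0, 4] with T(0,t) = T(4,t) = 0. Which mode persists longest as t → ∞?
Eigenvalues: λₙ = 4.487n²π²/4².
First three modes:
  n=1: λ₁ = 4.487π²/4² ≈ 2.768
  n=2: λ₂ = 17.948π²/4² ≈ 11.071 (4× faster decay)
  n=3: λ₃ = 40.383π²/4² ≈ 24.91 (9× faster decay)
As t → ∞, higher modes decay exponentially faster. The n=1 mode dominates: T ~ c₁ sin(πx/4) e^{-λ₁t}.
Decay rate: λ₁ = 4.487π²/4² ≈ 2.768.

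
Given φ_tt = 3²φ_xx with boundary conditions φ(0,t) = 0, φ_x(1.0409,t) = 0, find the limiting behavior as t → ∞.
φ oscillates (no decay). Energy is conserved; the solution oscillates indefinitely as standing waves.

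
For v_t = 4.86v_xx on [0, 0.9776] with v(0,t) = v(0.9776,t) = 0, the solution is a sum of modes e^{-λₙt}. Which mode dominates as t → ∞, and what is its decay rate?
Eigenvalues: λₙ = 4.86n²π²/0.9776².
First three modes:
  n=1: λ₁ = 4.86π²/0.9776² ≈ 50.19
  n=2: λ₂ = 19.44π²/0.9776² ≈ 200.758 (4× faster decay)
  n=3: λ₃ = 43.74π²/0.9776² ≈ 451.706 (9× faster decay)
As t → ∞, higher modes decay exponentially faster. The n=1 mode dominates: v ~ c₁ sin(πx/0.9776) e^{-λ₁t}.
Decay rate: λ₁ = 4.86π²/0.9776² ≈ 50.19.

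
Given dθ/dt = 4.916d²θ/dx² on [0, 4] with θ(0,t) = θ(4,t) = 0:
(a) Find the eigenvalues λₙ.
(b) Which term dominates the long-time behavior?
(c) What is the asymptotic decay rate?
Eigenvalues: λₙ = 4.916n²π²/4².
First three modes:
  n=1: λ₁ = 4.916π²/4² ≈ 3.032
  n=2: λ₂ = 19.664π²/4² ≈ 12.13 (4× faster decay)
  n=3: λ₃ = 44.244π²/4² ≈ 27.292 (9× faster decay)
As t → ∞, higher modes decay exponentially faster. The n=1 mode dominates: θ ~ c₁ sin(πx/4) e^{-λ₁t}.
Decay rate: λ₁ = 4.916π²/4² ≈ 3.032.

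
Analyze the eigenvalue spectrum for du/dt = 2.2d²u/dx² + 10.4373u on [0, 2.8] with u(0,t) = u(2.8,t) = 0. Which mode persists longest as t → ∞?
Eigenvalues: λₙ = 2.2n²π²/2.8² - 10.4373.
First three modes:
  n=1: λ₁ = 2.2π²/2.8² - 10.4373 ≈ -7.668
  n=2: λ₂ = 8.8π²/2.8² - 10.4373 ≈ 0.641
  n=3: λ₃ = 19.8π²/2.8² - 10.4373 ≈ 14.488
Since 2.2π²/2.8² ≈ 2.77 < 10.4373, λ₁ < 0.
The n=1 mode grows fastest (−λₙ is largest for n=1) → dominates.
Asymptotic: u ~ c₁ sin(πx/2.8) e^{7.668t} (exponential growth at rate −λ₁ ≈ 7.668).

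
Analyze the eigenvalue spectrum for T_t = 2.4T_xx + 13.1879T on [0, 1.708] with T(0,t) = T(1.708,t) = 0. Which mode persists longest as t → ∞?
Eigenvalues: λₙ = 2.4n²π²/1.708² - 13.1879.
First three modes:
  n=1: λ₁ = 2.4π²/1.708² - 13.1879 ≈ -5.068
  n=2: λ₂ = 9.6π²/1.708² - 13.1879 ≈ 19.291
  n=3: λ₃ = 21.6π²/1.708² - 13.1879 ≈ 59.889
Since 2.4π²/1.708² ≈ 8.12 < 13.1879, λ₁ < 0.
The n=1 mode grows fastest (−λₙ is largest for n=1) → dominates.
Asymptotic: T ~ c₁ sin(πx/1.708) e^{5.068t} (exponential growth at rate −λ₁ ≈ 5.068).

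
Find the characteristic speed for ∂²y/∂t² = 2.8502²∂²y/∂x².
Speed = 2.8502. Information travels along characteristics x = x₀ ± 2.8502t.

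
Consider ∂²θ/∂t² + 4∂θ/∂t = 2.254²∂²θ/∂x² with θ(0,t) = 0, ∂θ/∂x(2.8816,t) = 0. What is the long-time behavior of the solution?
As t → ∞, θ → 0. Damping (γ=4) dissipates energy; oscillations decay exponentially.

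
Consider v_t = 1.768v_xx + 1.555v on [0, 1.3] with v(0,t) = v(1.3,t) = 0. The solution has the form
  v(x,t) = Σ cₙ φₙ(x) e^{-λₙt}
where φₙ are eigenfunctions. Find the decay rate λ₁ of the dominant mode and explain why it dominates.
Eigenvalues: λₙ = 1.768n²π²/1.3² - 1.555.
First three modes:
  n=1: λ₁ = 1.768π²/1.3² - 1.555 ≈ 8.77
  n=2: λ₂ = 7.072π²/1.3² - 1.555 ≈ 39.745
  n=3: λ₃ = 15.912π²/1.3² - 1.555 ≈ 91.371
Since 1.768π²/1.3² ≈ 10.325 > 1.555, all λₙ > 0.
The n=1 mode decays slowest → dominates as t → ∞.
Asymptotic: v ~ c₁ sin(πx/1.3) e^{-λ₁t} with decay rate λ₁ ≈ 8.77.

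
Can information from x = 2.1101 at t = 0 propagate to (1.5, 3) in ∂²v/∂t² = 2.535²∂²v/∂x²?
Yes. The domain of dependence is [-6.105, 9.105], and 2.1101 ∈ [-6.105, 9.105].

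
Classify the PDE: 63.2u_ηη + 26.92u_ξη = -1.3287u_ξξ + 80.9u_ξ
Rewriting in standard form: 1.3287u_ξξ + 26.92u_ξη + 63.2u_ηη - 80.9u_ξ = 0. A = 1.3287, B = 26.92, C = 63.2. Discriminant B² - 4AC = 388.79104. Since 388.79104 > 0, hyperbolic.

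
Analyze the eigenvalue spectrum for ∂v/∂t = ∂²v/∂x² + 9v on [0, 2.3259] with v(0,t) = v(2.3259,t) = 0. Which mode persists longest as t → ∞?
Eigenvalues: λₙ = n²π²/2.3259² - 9.
First three modes:
  n=1: λ₁ = π²/2.3259² - 9 ≈ -7.176
  n=2: λ₂ = 4π²/2.3259² - 9 ≈ -1.702
  n=3: λ₃ = 9π²/2.3259² - 9 ≈ 7.42
Since π²/2.3259² ≈ 1.824 < 9, λ₁ < 0.
The n=1 mode grows fastest (−λₙ is largest for n=1) → dominates.
Asymptotic: v ~ c₁ sin(πx/2.3259) e^{7.176t} (exponential growth at rate −λ₁ ≈ 7.176).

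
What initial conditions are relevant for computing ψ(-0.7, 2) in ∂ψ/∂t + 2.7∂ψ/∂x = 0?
A single point: x = -6.1. The characteristic through (-0.7, 2) is x - 2.7t = const, so x = -0.7 - 2.7·2 = -6.1.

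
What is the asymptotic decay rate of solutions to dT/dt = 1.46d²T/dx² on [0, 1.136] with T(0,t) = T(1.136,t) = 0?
Eigenvalues: λₙ = 1.46n²π²/1.136².
First three modes:
  n=1: λ₁ = 1.46π²/1.136² ≈ 11.166
  n=2: λ₂ = 5.84π²/1.136² ≈ 44.664 (4× faster decay)
  n=3: λ₃ = 13.14π²/1.136² ≈ 100.494 (9× faster decay)
As t → ∞, higher modes decay exponentially faster. The n=1 mode dominates: T ~ c₁ sin(πx/1.136) e^{-λ₁t}.
Decay rate: λ₁ = 1.46π²/1.136² ≈ 11.166.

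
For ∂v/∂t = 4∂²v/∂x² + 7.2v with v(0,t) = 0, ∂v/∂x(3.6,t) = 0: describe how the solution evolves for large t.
v grows unboundedly. Reaction dominates diffusion (r=7.2 > κπ²/(4L²)≈0.76); solution grows exponentially.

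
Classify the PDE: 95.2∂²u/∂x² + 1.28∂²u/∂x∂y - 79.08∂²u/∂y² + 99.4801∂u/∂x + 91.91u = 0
A = 95.2, B = 1.28, C = -79.08. Discriminant B² - 4AC = 30115.3024. Since 30115.3024 > 0, hyperbolic.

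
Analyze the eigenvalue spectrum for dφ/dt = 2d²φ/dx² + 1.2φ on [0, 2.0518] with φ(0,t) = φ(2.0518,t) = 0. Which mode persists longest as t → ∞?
Eigenvalues: λₙ = 2n²π²/2.0518² - 1.2.
First three modes:
  n=1: λ₁ = 2π²/2.0518² - 1.2 ≈ 3.489
  n=2: λ₂ = 8π²/2.0518² - 1.2 ≈ 17.555
  n=3: λ₃ = 18π²/2.0518² - 1.2 ≈ 40.999
Since 2π²/2.0518² ≈ 4.689 > 1.2, all λₙ > 0.
The n=1 mode decays slowest → dominates as t → ∞.
Asymptotic: φ ~ c₁ sin(πx/2.0518) e^{-λ₁t} with decay rate λ₁ ≈ 3.489.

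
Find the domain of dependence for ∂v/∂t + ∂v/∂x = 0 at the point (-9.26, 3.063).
A single point: x = -12.323. The characteristic through (-9.26, 3.063) is x - 1t = const, so x = -9.26 - 1·3.063 = -12.323.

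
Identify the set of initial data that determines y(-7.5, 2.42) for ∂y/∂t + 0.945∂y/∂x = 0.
A single point: x = -9.7869. The characteristic through (-7.5, 2.42) is x - 0.945t = const, so x = -7.5 - 0.945·2.42 = -9.7869.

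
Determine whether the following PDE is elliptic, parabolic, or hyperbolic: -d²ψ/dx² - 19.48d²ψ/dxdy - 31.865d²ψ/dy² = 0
Coefficients: A = -1, B = -19.48, C = -31.865. B² - 4AC = 252.0104, which is positive, so the equation is hyperbolic.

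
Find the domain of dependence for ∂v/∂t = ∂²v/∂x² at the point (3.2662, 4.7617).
The entire real line. The heat equation has infinite propagation speed: any initial disturbance instantly affects all points (though exponentially small far away).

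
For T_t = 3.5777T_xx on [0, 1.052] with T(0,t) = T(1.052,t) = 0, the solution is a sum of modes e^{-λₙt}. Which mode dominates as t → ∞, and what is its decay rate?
Eigenvalues: λₙ = 3.5777n²π²/1.052².
First three modes:
  n=1: λ₁ = 3.5777π²/1.052² ≈ 31.906
  n=2: λ₂ = 14.3108π²/1.052² ≈ 127.624 (4× faster decay)
  n=3: λ₃ = 32.1993π²/1.052² ≈ 287.154 (9× faster decay)
As t → ∞, higher modes decay exponentially faster. The n=1 mode dominates: T ~ c₁ sin(πx/1.052) e^{-λ₁t}.
Decay rate: λ₁ = 3.5777π²/1.052² ≈ 31.906.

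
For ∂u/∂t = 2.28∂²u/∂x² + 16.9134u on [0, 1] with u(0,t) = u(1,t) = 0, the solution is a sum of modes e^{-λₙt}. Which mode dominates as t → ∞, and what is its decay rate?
Eigenvalues: λₙ = 2.28n²π²/1² - 16.9134.
First three modes:
  n=1: λ₁ = 2.28π² - 16.9134 ≈ 5.589
  n=2: λ₂ = 9.12π² - 16.9134 ≈ 73.097
  n=3: λ₃ = 20.52π² - 16.9134 ≈ 185.611
Since 2.28π² ≈ 22.503 > 16.9134, all λₙ > 0.
The n=1 mode decays slowest → dominates as t → ∞.
Asymptotic: u ~ c₁ sin(πx/1) e^{-λ₁t} with decay rate λ₁ ≈ 5.589.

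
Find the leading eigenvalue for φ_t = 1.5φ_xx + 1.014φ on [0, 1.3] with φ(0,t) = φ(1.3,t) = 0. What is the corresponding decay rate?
Eigenvalues: λₙ = 1.5n²π²/1.3² - 1.014.
First three modes:
  n=1: λ₁ = 1.5π²/1.3² - 1.014 ≈ 7.746
  n=2: λ₂ = 6π²/1.3² - 1.014 ≈ 34.026
  n=3: λ₃ = 13.5π²/1.3² - 1.014 ≈ 77.826
Since 1.5π²/1.3² ≈ 8.76 > 1.014, all λₙ > 0.
The n=1 mode decays slowest → dominates as t → ∞.
Asymptotic: φ ~ c₁ sin(πx/1.3) e^{-λ₁t} with decay rate λ₁ ≈ 7.746.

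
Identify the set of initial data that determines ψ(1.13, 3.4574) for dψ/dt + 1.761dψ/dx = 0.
A single point: x = -4.9584814. The characteristic through (1.13, 3.4574) is x - 1.761t = const, so x = 1.13 - 1.761·3.4574 = -4.9584814.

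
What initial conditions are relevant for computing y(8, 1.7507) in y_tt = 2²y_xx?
Domain of dependence: [4.4986, 11.5014]. Signals travel at speed 2, so data within |x - 8| ≤ 2·1.7507 = 3.5014 can reach the point.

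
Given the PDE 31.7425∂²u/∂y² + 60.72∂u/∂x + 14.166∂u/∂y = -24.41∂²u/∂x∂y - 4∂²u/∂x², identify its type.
Rewriting in standard form: 4∂²u/∂x² + 24.41∂²u/∂x∂y + 31.7425∂²u/∂y² + 60.72∂u/∂x + 14.166∂u/∂y = 0. The second-order coefficients are A = 4, B = 24.41, C = 31.7425. Since B² - 4AC = 87.9681 > 0, this is a hyperbolic PDE.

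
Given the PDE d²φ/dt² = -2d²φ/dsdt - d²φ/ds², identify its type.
Rewriting in standard form: d²φ/ds² + 2d²φ/dsdt + d²φ/dt² = 0. The second-order coefficients are A = 1, B = 2, C = 1. Since B² - 4AC = 0 = 0, this is a parabolic PDE.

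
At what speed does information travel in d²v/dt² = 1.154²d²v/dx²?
Speed = 1.154. Information travels along characteristics x = x₀ ± 1.154t.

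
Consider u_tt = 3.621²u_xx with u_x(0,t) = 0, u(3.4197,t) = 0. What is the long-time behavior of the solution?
As t → ∞, u oscillates (no decay). Energy is conserved; the solution oscillates indefinitely as standing waves.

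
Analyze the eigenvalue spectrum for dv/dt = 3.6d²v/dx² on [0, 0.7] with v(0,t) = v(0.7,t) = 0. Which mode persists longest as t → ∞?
Eigenvalues: λₙ = 3.6n²π²/0.7².
First three modes:
  n=1: λ₁ = 3.6π²/0.7² ≈ 72.511
  n=2: λ₂ = 14.4π²/0.7² ≈ 290.046 (4× faster decay)
  n=3: λ₃ = 32.4π²/0.7² ≈ 652.602 (9× faster decay)
As t → ∞, higher modes decay exponentially faster. The n=1 mode dominates: v ~ c₁ sin(πx/0.7) e^{-λ₁t}.
Decay rate: λ₁ = 3.6π²/0.7² ≈ 72.511.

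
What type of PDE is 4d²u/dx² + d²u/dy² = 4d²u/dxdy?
Rewriting in standard form: 4d²u/dx² - 4d²u/dxdy + d²u/dy² = 0. With A = 4, B = -4, C = 1, the discriminant is 0. This is a parabolic PDE.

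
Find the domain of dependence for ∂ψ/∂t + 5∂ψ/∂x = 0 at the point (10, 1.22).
A single point: x = 3.9. The characteristic through (10, 1.22) is x - 5t = const, so x = 10 - 5·1.22 = 3.9.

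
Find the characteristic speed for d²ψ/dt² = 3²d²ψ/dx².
Speed = 3. Information travels along characteristics x = x₀ ± 3t.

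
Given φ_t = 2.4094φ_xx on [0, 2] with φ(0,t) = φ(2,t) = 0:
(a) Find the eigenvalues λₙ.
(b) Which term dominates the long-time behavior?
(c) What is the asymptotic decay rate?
Eigenvalues: λₙ = 2.4094n²π²/2².
First three modes:
  n=1: λ₁ = 2.4094π²/2² ≈ 5.945
  n=2: λ₂ = 9.6376π²/2² ≈ 23.78 (4× faster decay)
  n=3: λ₃ = 21.6846π²/2² ≈ 53.505 (9× faster decay)
As t → ∞, higher modes decay exponentially faster. The n=1 mode dominates: φ ~ c₁ sin(πx/2) e^{-λ₁t}.
Decay rate: λ₁ = 2.4094π²/2² ≈ 5.945.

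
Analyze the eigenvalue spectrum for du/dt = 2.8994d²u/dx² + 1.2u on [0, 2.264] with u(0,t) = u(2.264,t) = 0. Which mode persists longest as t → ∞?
Eigenvalues: λₙ = 2.8994n²π²/2.264² - 1.2.
First three modes:
  n=1: λ₁ = 2.8994π²/2.264² - 1.2 ≈ 4.383
  n=2: λ₂ = 11.5976π²/2.264² - 1.2 ≈ 21.131
  n=3: λ₃ = 26.0946π²/2.264² - 1.2 ≈ 49.046
Since 2.8994π²/2.264² ≈ 5.583 > 1.2, all λₙ > 0.
The n=1 mode decays slowest → dominates as t → ∞.
Asymptotic: u ~ c₁ sin(πx/2.264) e^{-λ₁t} with decay rate λ₁ ≈ 4.383.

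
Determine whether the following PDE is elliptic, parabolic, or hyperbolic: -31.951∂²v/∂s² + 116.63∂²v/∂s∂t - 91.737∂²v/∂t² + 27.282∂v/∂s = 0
Coefficients: A = -31.951, B = 116.63, C = -91.737. B² - 4AC = 1878.201352, which is positive, so the equation is hyperbolic.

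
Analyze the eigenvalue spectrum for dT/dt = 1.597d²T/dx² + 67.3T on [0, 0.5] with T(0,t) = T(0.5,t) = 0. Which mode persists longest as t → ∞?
Eigenvalues: λₙ = 1.597n²π²/0.5² - 67.3.
First three modes:
  n=1: λ₁ = 1.597π²/0.5² - 67.3 ≈ -4.253
  n=2: λ₂ = 6.388π²/0.5² - 67.3 ≈ 184.888
  n=3: λ₃ = 14.373π²/0.5² - 67.3 ≈ 500.123
Since 1.597π²/0.5² ≈ 63.047 < 67.3, λ₁ < 0.
The n=1 mode grows fastest (−λₙ is largest for n=1) → dominates.
Asymptotic: T ~ c₁ sin(πx/0.5) e^{4.253t} (exponential growth at rate −λ₁ ≈ 4.253).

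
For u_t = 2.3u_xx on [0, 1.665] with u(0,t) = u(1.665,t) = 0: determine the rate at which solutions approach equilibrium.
Eigenvalues: λₙ = 2.3n²π²/1.665².
First three modes:
  n=1: λ₁ = 2.3π²/1.665² ≈ 8.188
  n=2: λ₂ = 9.2π²/1.665² ≈ 32.754 (4× faster decay)
  n=3: λ₃ = 20.7π²/1.665² ≈ 73.696 (9× faster decay)
As t → ∞, higher modes decay exponentially faster. The n=1 mode dominates: u ~ c₁ sin(πx/1.665) e^{-λ₁t}.
Decay rate: λ₁ = 2.3π²/1.665² ≈ 8.188.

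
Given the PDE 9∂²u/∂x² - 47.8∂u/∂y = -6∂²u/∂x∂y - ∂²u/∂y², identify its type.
Rewriting in standard form: 9∂²u/∂x² + 6∂²u/∂x∂y + ∂²u/∂y² - 47.8∂u/∂y = 0. The second-order coefficients are A = 9, B = 6, C = 1. Since B² - 4AC = 0 = 0, this is a parabolic PDE.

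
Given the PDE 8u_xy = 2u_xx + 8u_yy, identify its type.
Rewriting in standard form: -2u_xx + 8u_xy - 8u_yy = 0. The second-order coefficients are A = -2, B = 8, C = -8. Since B² - 4AC = 0 = 0, this is a parabolic PDE.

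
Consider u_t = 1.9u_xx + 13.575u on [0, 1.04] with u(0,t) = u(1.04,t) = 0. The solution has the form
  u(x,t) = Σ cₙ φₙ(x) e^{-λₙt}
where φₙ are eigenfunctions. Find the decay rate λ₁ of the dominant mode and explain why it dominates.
Eigenvalues: λₙ = 1.9n²π²/1.04² - 13.575.
First three modes:
  n=1: λ₁ = 1.9π²/1.04² - 13.575 ≈ 3.763
  n=2: λ₂ = 7.6π²/1.04² - 13.575 ≈ 55.775
  n=3: λ₃ = 17.1π²/1.04² - 13.575 ≈ 142.463
Since 1.9π²/1.04² ≈ 17.338 > 13.575, all λₙ > 0.
The n=1 mode decays slowest → dominates as t → ∞.
Asymptotic: u ~ c₁ sin(πx/1.04) e^{-λ₁t} with decay rate λ₁ ≈ 3.763.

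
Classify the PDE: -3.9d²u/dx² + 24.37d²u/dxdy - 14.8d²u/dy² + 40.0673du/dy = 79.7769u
Rewriting in standard form: -3.9d²u/dx² + 24.37d²u/dxdy - 14.8d²u/dy² + 40.0673du/dy - 79.7769u = 0. A = -3.9, B = 24.37, C = -14.8. Discriminant B² - 4AC = 363.0169. Since 363.0169 > 0, hyperbolic.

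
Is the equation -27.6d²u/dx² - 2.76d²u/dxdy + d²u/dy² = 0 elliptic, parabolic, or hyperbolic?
Computing B² - 4AC with A = -27.6, B = -2.76, C = 1: discriminant = 118.0176 (positive). Answer: hyperbolic.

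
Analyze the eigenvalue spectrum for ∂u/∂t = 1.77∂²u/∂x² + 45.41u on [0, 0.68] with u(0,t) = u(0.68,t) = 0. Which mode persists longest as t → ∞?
Eigenvalues: λₙ = 1.77n²π²/0.68² - 45.41.
First three modes:
  n=1: λ₁ = 1.77π²/0.68² - 45.41 ≈ -7.631
  n=2: λ₂ = 7.08π²/0.68² - 45.41 ≈ 105.708
  n=3: λ₃ = 15.93π²/0.68² - 45.41 ≈ 294.605
Since 1.77π²/0.68² ≈ 37.779 < 45.41, λ₁ < 0.
The n=1 mode grows fastest (−λₙ is largest for n=1) → dominates.
Asymptotic: u ~ c₁ sin(πx/0.68) e^{7.631t} (exponential growth at rate −λ₁ ≈ 7.631).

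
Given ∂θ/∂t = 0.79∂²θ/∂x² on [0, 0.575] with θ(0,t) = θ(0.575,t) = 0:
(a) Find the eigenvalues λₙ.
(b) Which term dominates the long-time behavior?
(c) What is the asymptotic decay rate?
Eigenvalues: λₙ = 0.79n²π²/0.575².
First three modes:
  n=1: λ₁ = 0.79π²/0.575² ≈ 23.583
  n=2: λ₂ = 3.16π²/0.575² ≈ 94.33 (4× faster decay)
  n=3: λ₃ = 7.11π²/0.575² ≈ 212.243 (9× faster decay)
As t → ∞, higher modes decay exponentially faster. The n=1 mode dominates: θ ~ c₁ sin(πx/0.575) e^{-λ₁t}.
Decay rate: λ₁ = 0.79π²/0.575² ≈ 23.583.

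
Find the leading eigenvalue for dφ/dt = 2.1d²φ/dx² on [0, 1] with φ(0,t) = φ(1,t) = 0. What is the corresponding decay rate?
Eigenvalues: λₙ = 2.1n²π².
First three modes:
  n=1: λ₁ = 2.1π² ≈ 20.726
  n=2: λ₂ = 8.4π² ≈ 82.905 (4× faster decay)
  n=3: λ₃ = 18.9π² ≈ 186.536 (9× faster decay)
As t → ∞, higher modes decay exponentially faster. The n=1 mode dominates: φ ~ c₁ sin(πx) e^{-λ₁t}.
Decay rate: λ₁ = 2.1π² ≈ 20.726.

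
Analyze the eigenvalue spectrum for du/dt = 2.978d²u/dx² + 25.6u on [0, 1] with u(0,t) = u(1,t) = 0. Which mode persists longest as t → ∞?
Eigenvalues: λₙ = 2.978n²π²/1² - 25.6.
First three modes:
  n=1: λ₁ = 2.978π² - 25.6 ≈ 3.792
  n=2: λ₂ = 11.912π² - 25.6 ≈ 91.967
  n=3: λ₃ = 26.802π² - 25.6 ≈ 238.925
Since 2.978π² ≈ 29.392 > 25.6, all λₙ > 0.
The n=1 mode decays slowest → dominates as t → ∞.
Asymptotic: u ~ c₁ sin(πx/1) e^{-λ₁t} with decay rate λ₁ ≈ 3.792.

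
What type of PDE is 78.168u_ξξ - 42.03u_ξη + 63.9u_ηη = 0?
With A = 78.168, B = -42.03, C = 63.9, the discriminant is -18213.2199. This is an elliptic PDE.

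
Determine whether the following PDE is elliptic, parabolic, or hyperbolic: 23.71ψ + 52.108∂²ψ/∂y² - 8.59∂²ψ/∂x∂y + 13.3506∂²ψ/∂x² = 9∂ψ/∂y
Rewriting in standard form: 13.3506∂²ψ/∂x² - 8.59∂²ψ/∂x∂y + 52.108∂²ψ/∂y² - 9∂ψ/∂y + 23.71ψ = 0. Coefficients: A = 13.3506, B = -8.59, C = 52.108. B² - 4AC = -2708.9041592, which is negative, so the equation is elliptic.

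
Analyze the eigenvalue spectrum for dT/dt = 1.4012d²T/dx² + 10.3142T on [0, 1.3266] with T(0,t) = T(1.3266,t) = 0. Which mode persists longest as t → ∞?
Eigenvalues: λₙ = 1.4012n²π²/1.3266² - 10.3142.
First three modes:
  n=1: λ₁ = 1.4012π²/1.3266² - 10.3142 ≈ -2.456
  n=2: λ₂ = 5.6048π²/1.3266² - 10.3142 ≈ 21.118
  n=3: λ₃ = 12.6108π²/1.3266² - 10.3142 ≈ 60.409
Since 1.4012π²/1.3266² ≈ 7.858 < 10.3142, λ₁ < 0.
The n=1 mode grows fastest (−λₙ is largest for n=1) → dominates.
Asymptotic: T ~ c₁ sin(πx/1.3266) e^{2.456t} (exponential growth at rate −λ₁ ≈ 2.456).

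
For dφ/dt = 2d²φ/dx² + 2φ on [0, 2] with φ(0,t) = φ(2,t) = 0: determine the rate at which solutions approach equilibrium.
Eigenvalues: λₙ = 2n²π²/2² - 2.
First three modes:
  n=1: λ₁ = 2π²/2² - 2 ≈ 2.935
  n=2: λ₂ = 8π²/2² - 2 ≈ 17.739
  n=3: λ₃ = 18π²/2² - 2 ≈ 42.413
Since 2π²/2² ≈ 4.935 > 2, all λₙ > 0.
The n=1 mode decays slowest → dominates as t → ∞.
Asymptotic: φ ~ c₁ sin(πx/2) e^{-λ₁t} with decay rate λ₁ ≈ 2.935.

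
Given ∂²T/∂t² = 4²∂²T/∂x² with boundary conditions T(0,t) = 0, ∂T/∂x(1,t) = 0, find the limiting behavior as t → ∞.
T oscillates (no decay). Energy is conserved; the solution oscillates indefinitely as standing waves.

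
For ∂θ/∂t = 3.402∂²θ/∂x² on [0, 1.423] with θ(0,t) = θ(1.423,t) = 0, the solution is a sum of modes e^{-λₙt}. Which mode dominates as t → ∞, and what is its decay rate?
Eigenvalues: λₙ = 3.402n²π²/1.423².
First three modes:
  n=1: λ₁ = 3.402π²/1.423² ≈ 16.582
  n=2: λ₂ = 13.608π²/1.423² ≈ 66.326 (4× faster decay)
  n=3: λ₃ = 30.618π²/1.423² ≈ 149.234 (9× faster decay)
As t → ∞, higher modes decay exponentially faster. The n=1 mode dominates: θ ~ c₁ sin(πx/1.423) e^{-λ₁t}.
Decay rate: λ₁ = 3.402π²/1.423² ≈ 16.582.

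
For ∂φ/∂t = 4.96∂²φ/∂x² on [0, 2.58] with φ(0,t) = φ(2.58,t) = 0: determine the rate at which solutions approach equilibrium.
Eigenvalues: λₙ = 4.96n²π²/2.58².
First three modes:
  n=1: λ₁ = 4.96π²/2.58² ≈ 7.354
  n=2: λ₂ = 19.84π²/2.58² ≈ 29.417 (4× faster decay)
  n=3: λ₃ = 44.64π²/2.58² ≈ 66.189 (9× faster decay)
As t → ∞, higher modes decay exponentially faster. The n=1 mode dominates: φ ~ c₁ sin(πx/2.58) e^{-λ₁t}.
Decay rate: λ₁ = 4.96π²/2.58² ≈ 7.354.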